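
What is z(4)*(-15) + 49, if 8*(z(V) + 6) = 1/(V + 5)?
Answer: 3331/24 ≈ 138.79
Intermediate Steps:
z(V) = -6 + 1/(8*(5 + V)) (z(V) = -6 + 1/(8*(V + 5)) = -6 + 1/(8*(5 + V)))
z(4)*(-15) + 49 = ((-239 - 48*4)/(8*(5 + 4)))*(-15) + 49 = ((⅛)*(-239 - 192)/9)*(-15) + 49 = ((⅛)*(⅑)*(-431))*(-15) + 49 = -431/72*(-15) + 49 = 2155/24 + 49 = 3331/24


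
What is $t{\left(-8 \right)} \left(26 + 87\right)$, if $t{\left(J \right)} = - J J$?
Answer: $-7232$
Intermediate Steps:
$t{\left(J \right)} = - J^{2}$
$t{\left(-8 \right)} \left(26 + 87\right) = - \left(-8\right)^{2} \left(26 + 87\right) = \left(-1\right) 64 \cdot 113 = \left(-64\right) 113 = -7232$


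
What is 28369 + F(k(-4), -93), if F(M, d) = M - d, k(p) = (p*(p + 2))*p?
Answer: 28430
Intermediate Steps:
k(p) = p**2*(2 + p) (k(p) = (p*(2 + p))*p = p**2*(2 + p))
28369 + F(k(-4), -93) = 28369 + ((-4)**2*(2 - 4) - 1*(-93)) = 28369 + (16*(-2) + 93) = 28369 + (-32 + 93) = 28369 + 61 = 28430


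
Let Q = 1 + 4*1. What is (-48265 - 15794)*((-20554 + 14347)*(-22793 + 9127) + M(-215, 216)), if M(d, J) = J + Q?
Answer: -5433809991897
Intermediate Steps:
Q = 5 (Q = 1 + 4 = 5)
M(d, J) = 5 + J (M(d, J) = J + 5 = 5 + J)
(-48265 - 15794)*((-20554 + 14347)*(-22793 + 9127) + M(-215, 216)) = (-48265 - 15794)*((-20554 + 14347)*(-22793 + 9127) + (5 + 216)) = -64059*(-6207*(-13666) + 221) = -64059*(84824862 + 221) = -64059*84825083 = -5433809991897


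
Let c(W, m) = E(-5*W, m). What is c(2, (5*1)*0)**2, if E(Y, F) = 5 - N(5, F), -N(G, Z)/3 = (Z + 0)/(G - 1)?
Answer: 25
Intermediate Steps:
N(G, Z) = -3*Z/(-1 + G) (N(G, Z) = -3*(Z + 0)/(G - 1) = -3*Z/(-1 + G))
E(Y, F) = 5 + 3*F/4 (E(Y, F) = 5 - (-3)*F/(-1 + 5) = 5 - (-3)*F/4 = 5 + 3*F/4)
c(W, m) = 5 + 3*m/4
c(2, (5*1)*0)**2 = (5 + 3*((5*1)*0)/4)**2 = (5 + 3*(5*0)/4)**2 = (5 + (3/4)*0)**2 = (5 + 0)**2 = 5**2 = 25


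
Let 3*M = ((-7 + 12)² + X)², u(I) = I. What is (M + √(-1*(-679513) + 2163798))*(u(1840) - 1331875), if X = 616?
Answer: -182162036945 - 1330035*√2843311 ≈ -1.8440e+11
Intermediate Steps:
M = 410881/3 (M = ((-7 + 12)² + 616)²/3 = (5² + 616)²/3 = (25 + 616)²/3 = (⅓)*641² = (⅓)*410881 = 410881/3 ≈ 1.3696e+5)
(M + √(-1*(-679513) + 2163798))*(u(1840) - 1331875) = (410881/3 + √(-1*(-679513) + 2163798))*(1840 - 1331875) = (410881/3 + √(679513 + 2163798))*(-1330035) = (410881/3 + √2843311)*(-1330035) = -182162036945 - 1330035*√2843311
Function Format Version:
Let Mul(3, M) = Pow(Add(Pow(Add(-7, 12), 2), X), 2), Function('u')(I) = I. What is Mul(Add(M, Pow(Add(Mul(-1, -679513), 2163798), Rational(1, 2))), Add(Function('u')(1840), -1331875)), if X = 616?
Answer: Add(-182162036945, Mul(-1330035, Pow(2843311, Rational(1, 2)))) ≈ -1.8440e+11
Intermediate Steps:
M = Rational(410881, 3) (M = Mul(Rational(1, 3), Pow(Add(Pow(Add(-7, 12), 2), 616), 2)) = Mul(Rational(1, 3), Pow(Add(Pow(5, 2), 616), 2)) = Mul(Rational(1, 3), Pow(Add(25, 616), 2)) = Mul(Rational(1, 3), Pow(641, 2)) = Mul(Rational(1, 3), 410881) = Rational(410881, 3) ≈ 1.3696e+5)
Mul(Add(M, Pow(Add(Mul(-1, -679513), 2163798), Rational(1, 2))), Add(Function('u')(1840), -1331875)) = Mul(Add(Rational(410881, 3), Pow(Add(Mul(-1, -679513), 2163798), Rational(1, 2))), Add(1840, -1331875)) = Mul(Add(Rational(410881, 3), Pow(Add(679513, 2163798), Rational(1, 2))), -1330035) = Mul(Add(Rational(410881, 3), Pow(2843311, Rational(1, 2))), -1330035) = Add(-182162036945, Mul(-1330035, Pow(2843311, Rational(1, 2))))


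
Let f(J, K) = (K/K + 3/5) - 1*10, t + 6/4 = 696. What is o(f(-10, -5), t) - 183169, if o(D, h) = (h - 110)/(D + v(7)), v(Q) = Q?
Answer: -367173/2 ≈ -1.8359e+5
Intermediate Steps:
t = 1389/2 (t = -3/2 + 696 = 1389/2 ≈ 694.50)
f(J, K) = -42/5 (f(J, K) = (1 + 3*(1/5)) - 10 = (1 + 3/5) - 10 = 8/5 - 10 = -42/5)
o(D, h) = (-110 + h)/(7 + D) (o(D, h) = (h - 110)/(D + 7) = (-110 + h)/(7 + D))
o(f(-10, -5), t) - 183169 = (-110 + 1389/2)/(7 - 42/5) - 183169 = (1169/2)/(-7/5) - 183169 = -5/7*1169/2 - 183169 = -835/2 - 183169 = -367173/2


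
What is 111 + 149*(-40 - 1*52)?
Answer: -13597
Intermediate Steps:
111 + 149*(-40 - 1*52) = 111 + 149*(-40 - 52) = 111 + 149*(-92) = 111 - 13708 = -13597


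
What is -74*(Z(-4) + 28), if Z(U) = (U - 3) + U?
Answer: -1258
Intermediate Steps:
Z(U) = -3 + 2*U (Z(U) = (-3 + U) + U = -3 + 2*U)
-74*(Z(-4) + 28) = -74*((-3 + 2*(-4)) + 28) = -74*((-3 - 8) + 28) = -74*(-11 + 28) = -74*17 = -1258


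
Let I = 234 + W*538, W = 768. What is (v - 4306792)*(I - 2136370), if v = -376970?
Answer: 8069897105424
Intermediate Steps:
I = 413418 (I = 234 + 768*538 = 234 + 413184 = 413418)
(v - 4306792)*(I - 2136370) = (-376970 - 4306792)*(413418 - 2136370) = -4683762*(-1722952) = 8069897105424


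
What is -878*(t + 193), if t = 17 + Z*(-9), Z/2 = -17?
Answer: -453048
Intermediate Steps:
Z = -34 (Z = 2*(-17) = -34)
t = 323 (t = 17 - 34*(-9) = 17 + 306 = 323)
-878*(t + 193) = -878*(323 + 193) = -878*516 = -453048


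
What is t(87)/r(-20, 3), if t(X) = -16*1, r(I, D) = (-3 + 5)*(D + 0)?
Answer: -8/3 ≈ -2.6667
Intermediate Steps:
r(I, D) = 2*D
t(X) = -16
t(87)/r(-20, 3) = -16/(2*3) = -16/6 = -16*⅙ = -8/3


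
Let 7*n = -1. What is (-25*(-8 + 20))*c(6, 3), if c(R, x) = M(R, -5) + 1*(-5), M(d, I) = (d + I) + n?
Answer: 8700/7 ≈ 1242.9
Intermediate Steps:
n = -1/7 (n = (1/7)*(-1) = -1/7 ≈ -0.14286)
M(d, I) = -1/7 + I + d (M(d, I) = (d + I) - 1/7 = (I + d) - 1/7 = -1/7 + I + d)
c(R, x) = -71/7 + R (c(R, x) = (-1/7 - 5 + R) + 1*(-5) = (-36/7 + R) - 5 = -71/7 + R)
(-25*(-8 + 20))*c(6, 3) = (-25*(-8 + 20))*(-71/7 + 6) = -25*12*(-29/7) = -300*(-29/7) = 8700/7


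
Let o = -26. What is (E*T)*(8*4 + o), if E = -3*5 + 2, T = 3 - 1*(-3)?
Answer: -468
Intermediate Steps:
T = 6 (T = 3 + 3 = 6)
E = -13 (E = -15 + 2 = -13)
(E*T)*(8*4 + o) = (-13*6)*(8*4 - 26) = -78*(32 - 26) = -78*6 = -468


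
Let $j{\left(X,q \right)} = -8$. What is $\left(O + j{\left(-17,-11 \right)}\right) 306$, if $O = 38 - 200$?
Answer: $-52020$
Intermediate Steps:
$O = -162$ ($O = 38 - 200 = -162$)
$\left(O + j{\left(-17,-11 \right)}\right) 306 = \left(-162 - 8\right) 306 = \left(-170\right) 306 = -52020$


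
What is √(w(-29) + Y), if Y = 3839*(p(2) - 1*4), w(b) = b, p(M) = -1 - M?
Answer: I*√26902 ≈ 164.02*I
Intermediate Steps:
Y = -26873 (Y = 3839*((-1 - 1*2) - 1*4) = 3839*((-1 - 2) - 4) = 3839*(-3 - 4) = 3839*(-7) = -26873)
√(w(-29) + Y) = √(-29 - 26873) = √(-26902) = I*√26902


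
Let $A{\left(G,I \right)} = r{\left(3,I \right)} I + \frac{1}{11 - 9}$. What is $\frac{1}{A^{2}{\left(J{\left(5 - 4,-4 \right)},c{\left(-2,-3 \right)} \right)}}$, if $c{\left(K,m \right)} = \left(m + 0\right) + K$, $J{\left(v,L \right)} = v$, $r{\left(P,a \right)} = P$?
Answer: $\frac{4}{841} \approx 0.0047562$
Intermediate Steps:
$c{\left(K,m \right)} = K + m$ ($c{\left(K,m \right)} = m + K = K + m$)
$A{\left(G,I \right)} = \frac{1}{2} + 3 I$ ($A{\left(G,I \right)} = 3 I + \frac{1}{11 - 9} = 3 I + \frac{1}{2} = \frac{1}{2} + 3 I$)
$\frac{1}{A^{2}{\left(J{\left(5 - 4,-4 \right)},c{\left(-2,-3 \right)} \right)}} = \frac{1}{\left(\frac{1}{2} + 3 \left(-2 - 3\right)\right)^{2}} = \frac{1}{\left(\frac{1}{2} + 3 \left(-5\right)\right)^{2}} = \frac{1}{\left(\frac{1}{2} - 15\right)^{2}} = \frac{1}{\left(- \frac{29}{2}\right)^{2}} = \frac{1}{\frac{841}{4}} = \frac{4}{841}$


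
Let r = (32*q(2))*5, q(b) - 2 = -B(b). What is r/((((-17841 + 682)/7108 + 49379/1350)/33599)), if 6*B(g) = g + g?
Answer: 34390323648000/163910641 ≈ 2.0981e+5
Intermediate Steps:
B(g) = g/3 (B(g) = (g + g)/6 = (2*g)/6 = g/3)
q(b) = 2 - b/3
r = 640/3 (r = (32*(2 - ⅓*2))*5 = (32*(2 - ⅔))*5 = (32*(4/3))*5 = (128/3)*5 = 640/3 ≈ 213.33)
r/((((-17841 + 682)/7108 + 49379/1350)/33599)) = 640/(3*((((-17841 + 682)/7108 + 49379/1350)/33599))) = 640/(3*(((-17159*1/7108 + 49379*(1/1350))*(1/33599)))) = 640/(3*(((-17159/7108 + 49379/1350)*(1/33599)))) = 640/(3*(((163910641/4797900)*(1/33599)))) = 640/(3*(163910641/161204642100)) = (640/3)*(161204642100/163910641) = 34390323648000/163910641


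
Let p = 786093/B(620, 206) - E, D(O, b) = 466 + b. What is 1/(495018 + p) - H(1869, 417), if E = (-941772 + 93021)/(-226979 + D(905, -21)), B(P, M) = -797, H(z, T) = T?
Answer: -37194547347223837/89195557620555 ≈ -417.00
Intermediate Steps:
E = 848751/226534 (E = (-941772 + 93021)/(-226979 + (466 - 21)) = -848751/(-226979 + 445) = -848751/(-226534) = -848751*(-1/226534) = 848751/226534 ≈ 3.7467)
p = -178753246209/180547598 (p = 786093/(-797) - 1*848751/226534 = 786093*(-1/797) - 848751/226534 = -786093/797 - 848751/226534 = -178753246209/180547598 ≈ -990.06)
1/(495018 + p) - H(1869, 417) = 1/(495018 - 178753246209/180547598) - 1*417 = 1/(89195557620555/180547598) - 417 = 180547598/89195557620555 - 417 = -37194547347223837/89195557620555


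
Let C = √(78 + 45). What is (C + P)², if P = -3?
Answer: (3 - √123)² ≈ 65.457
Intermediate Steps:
C = √123 ≈ 11.091
(C + P)² = (√123 - 3)² = (-3 + √123)²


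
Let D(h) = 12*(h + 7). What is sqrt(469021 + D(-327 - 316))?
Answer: sqrt(461389) ≈ 679.26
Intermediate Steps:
D(h) = 84 + 12*h (D(h) = 12*(7 + h) = 84 + 12*h)
sqrt(469021 + D(-327 - 316)) = sqrt(469021 + (84 + 12*(-327 - 316))) = sqrt(469021 + (84 + 12*(-643))) = sqrt(469021 + (84 - 7716)) = sqrt(469021 - 7632) = sqrt(461389)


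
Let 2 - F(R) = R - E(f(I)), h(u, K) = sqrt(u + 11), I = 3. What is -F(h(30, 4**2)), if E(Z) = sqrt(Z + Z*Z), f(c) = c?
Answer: -2 + sqrt(41) - 2*sqrt(3) ≈ 0.93902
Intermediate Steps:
E(Z) = sqrt(Z + Z**2)
h(u, K) = sqrt(11 + u)
F(R) = 2 - R + 2*sqrt(3) (F(R) = 2 - (R - sqrt(3*(1 + 3))) = 2 - (R - sqrt(3*4)) = 2 - (R - sqrt(12)) = 2 - (R - 2*sqrt(3)) = 2 + (-R + 2*sqrt(3)) = 2 - R + 2*sqrt(3))
-F(h(30, 4**2)) = -(2 - sqrt(11 + 30) + 2*sqrt(3)) = -(2 - sqrt(41) + 2*sqrt(3)) = -2 + sqrt(41) - 2*sqrt(3)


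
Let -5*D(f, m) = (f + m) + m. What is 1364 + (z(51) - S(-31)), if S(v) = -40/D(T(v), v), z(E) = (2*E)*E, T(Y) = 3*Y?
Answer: 203586/31 ≈ 6567.3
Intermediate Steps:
D(f, m) = -2*m/5 - f/5 (D(f, m) = -((f + m) + m)/5 = -(f + 2*m)/5 = -2*m/5 - f/5)
z(E) = 2*E²
S(v) = 40/v (S(v) = -40/(-2*v/5 - 3*v/5) = -40*(-1/v) = -(-40)/v = 40/v)
1364 + (z(51) - S(-31)) = 1364 + (2*51² - 40/(-31)) = 1364 + (2*2601 - 40*(-1)/31) = 1364 + (5202 - 1*(-40/31)) = 1364 + (5202 + 40/31) = 1364 + 161302/31 = 203586/31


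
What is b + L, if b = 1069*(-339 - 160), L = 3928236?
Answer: 3394805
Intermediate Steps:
b = -533431 (b = 1069*(-499) = -533431)
b + L = -533431 + 3928236 = 3394805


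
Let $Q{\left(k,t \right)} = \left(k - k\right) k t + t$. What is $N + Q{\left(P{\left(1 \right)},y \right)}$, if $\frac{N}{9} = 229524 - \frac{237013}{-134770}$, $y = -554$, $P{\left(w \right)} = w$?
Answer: $\frac{278324015857}{134770} \approx 2.0652 \cdot 10^{6}$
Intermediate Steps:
$Q{\left(k,t \right)} = t$ ($Q{\left(k,t \right)} = 0 k t + t = 0 t + t = 0 + t = t$)
$N = \frac{278398678437}{134770}$ ($N = 9 \left(229524 - \frac{237013}{-134770}\right) = 9 \left(229524 - 237013 \left(- \frac{1}{134770}\right)\right) = 9 \left(229524 - - \frac{237013}{134770}\right) = 9 \left(229524 + \frac{237013}{134770}\right) = 9 \cdot \frac{30933186493}{134770} = \frac{278398678437}{134770} \approx 2.0657 \cdot 10^{6}$)
$N + Q{\left(P{\left(1 \right)},y \right)} = \frac{278398678437}{134770} - 554 = \frac{278324015857}{134770}$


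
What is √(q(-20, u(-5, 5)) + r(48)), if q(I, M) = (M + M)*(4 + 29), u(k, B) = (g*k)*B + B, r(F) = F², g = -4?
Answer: 9*√114 ≈ 96.094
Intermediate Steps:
u(k, B) = B - 4*B*k (u(k, B) = (-4*k)*B + B = -4*B*k + B = B - 4*B*k)
q(I, M) = 66*M (q(I, M) = (2*M)*33 = 66*M)
√(q(-20, u(-5, 5)) + r(48)) = √(66*(5*(1 - 4*(-5))) + 48²) = √(66*(5*(1 + 20)) + 2304) = √(66*(5*21) + 2304) = √(66*105 + 2304) = √(6930 + 2304) = √9234 = 9*√114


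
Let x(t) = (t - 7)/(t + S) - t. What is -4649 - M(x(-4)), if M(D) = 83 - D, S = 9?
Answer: -23651/5 ≈ -4730.2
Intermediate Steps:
x(t) = -t + (-7 + t)/(9 + t) (x(t) = (t - 7)/(t + 9) - t = (-7 + t)/(9 + t) - t = -t + (-7 + t)/(9 + t))
-4649 - M(x(-4)) = -4649 - (83 - (-7 - 1*(-4)**2 - 8*(-4))/(9 - 4)) = -4649 - (83 - (-7 - 1*16 + 32)/5) = -4649 - (83 - (-7 - 16 + 32)/5) = -4649 - (83 - 9/5) = -4649 - 1*406/5 = -4649 - 406/5 = -23651/5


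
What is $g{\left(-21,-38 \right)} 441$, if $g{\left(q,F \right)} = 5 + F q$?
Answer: $354123$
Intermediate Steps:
$g{\left(-21,-38 \right)} 441 = \left(5 - -798\right) 441 = \left(5 + 798\right) 441 = 803 \cdot 441 = 354123$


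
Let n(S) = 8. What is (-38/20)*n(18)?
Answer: -76/5 ≈ -15.200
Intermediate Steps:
(-38/20)*n(18) = -38/20*8 = -38*1/20*8 = -19/10*8 = -76/5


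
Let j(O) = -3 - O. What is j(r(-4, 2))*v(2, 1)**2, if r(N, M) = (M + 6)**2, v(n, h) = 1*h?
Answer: -67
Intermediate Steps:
v(n, h) = h
r(N, M) = (6 + M)**2
j(r(-4, 2))*v(2, 1)**2 = (-3 - (6 + 2)**2)*1**2 = (-3 - 1*8**2)*1 = (-3 - 1*64)*1 = (-3 - 64)*1 = -67*1 = -67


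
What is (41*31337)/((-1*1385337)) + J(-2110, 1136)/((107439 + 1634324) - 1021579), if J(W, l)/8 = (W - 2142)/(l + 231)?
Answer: -158117321894221/170481567490617 ≈ -0.92747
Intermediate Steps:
J(W, l) = 8*(-2142 + W)/(231 + l) (J(W, l) = 8*((W - 2142)/(l + 231)) = 8*((-2142 + W)/(231 + l)) = 8*(-2142 + W)/(231 + l))
(41*31337)/((-1*1385337)) + J(-2110, 1136)/((107439 + 1634324) - 1021579) = (41*31337)/((-1*1385337)) + (8*(-2142 - 2110)/(231 + 1136))/((107439 + 1634324) - 1021579) = 1284817/(-1385337) + (8*(-4252)/1367)/(1741763 - 1021579) = 1284817*(-1/1385337) + (8*(1/1367)*(-4252))/720184 = -1284817/1385337 - 34016/1367*1/720184 = -1284817/1385337 - 4252/123061441 = -158117321894221/170481567490617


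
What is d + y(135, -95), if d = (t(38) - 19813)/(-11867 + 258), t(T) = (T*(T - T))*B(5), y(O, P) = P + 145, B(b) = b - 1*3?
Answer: 600263/11609 ≈ 51.707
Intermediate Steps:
B(b) = -3 + b (B(b) = b - 3 = -3 + b)
y(O, P) = 145 + P
t(T) = 0 (t(T) = (T*(T - T))*(-3 + 5) = (T*0)*2 = 0*2 = 0)
d = 19813/11609 (d = (0 - 19813)/(-11867 + 258) = -19813/(-11609) = -19813*(-1/11609) = 19813/11609 ≈ 1.7067)
d + y(135, -95) = 19813/11609 + (145 - 95) = 19813/11609 + 50 = 600263/11609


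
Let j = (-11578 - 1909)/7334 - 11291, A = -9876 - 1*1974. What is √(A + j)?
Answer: 7*I*√25404015246/7334 ≈ 152.13*I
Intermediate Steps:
A = -11850 (A = -9876 - 1974 = -11850)
j = -82821681/7334 (j = -13487*1/7334 - 11291 = -13487/7334 - 11291 = -82821681/7334 ≈ -11293.)
√(A + j) = √(-11850 - 82821681/7334) = √(-169729581/7334) = 7*I*√25404015246/7334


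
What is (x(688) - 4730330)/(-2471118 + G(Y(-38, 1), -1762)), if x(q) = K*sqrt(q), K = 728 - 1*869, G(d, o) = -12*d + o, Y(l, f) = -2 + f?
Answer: 2365165/1236434 + 141*sqrt(43)/618217 ≈ 1.9144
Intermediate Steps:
G(d, o) = o - 12*d
K = -141 (K = 728 - 869 = -141)
x(q) = -141*sqrt(q)
(x(688) - 4730330)/(-2471118 + G(Y(-38, 1), -1762)) = (-564*sqrt(43) - 4730330)/(-2471118 + (-1762 - 12*(-2 + 1))) = (-564*sqrt(43) - 4730330)/(-2471118 + (-1762 - 12*(-1))) = (-564*sqrt(43) - 4730330)/(-2471118 + (-1762 + 12)) = (-4730330 - 564*sqrt(43))/(-2471118 - 1750) = (-4730330 - 564*sqrt(43))/(-2472868) = (-4730330 - 564*sqrt(43))*(-1/2472868) = 2365165/1236434 + 141*sqrt(43)/618217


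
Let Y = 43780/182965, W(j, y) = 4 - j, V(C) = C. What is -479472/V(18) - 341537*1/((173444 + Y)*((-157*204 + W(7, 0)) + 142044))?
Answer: -18599130819296045137/698235464265624 ≈ -26637.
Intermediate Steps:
Y = 8756/36593 (Y = 43780*(1/182965) = 8756/36593 ≈ 0.23928)
-479472/V(18) - 341537*1/((173444 + Y)*((-157*204 + W(7, 0)) + 142044)) = -479472/18 - 341537*1/((173444 + 8756/36593)*((-157*204 + (4 - 1*7)) + 142044)) = -479472*1/18 - 341537*36593/(6346845048*((-32028 + (4 - 7)) + 142044)) = -79912/3 - 341537*36593/(6346845048*((-32028 - 3) + 142044)) = -79912/3 - 341537*36593/(6346845048*(-32031 + 142044)) = -79912/3 - 341537/((6346845048/36593)*110013) = -79912/3 - 341537/698235464265624/36593 = -79912/3 - 341537*36593/698235464265624 = -79912/3 - 12497863441/698235464265624 = -18599130819296045137/698235464265624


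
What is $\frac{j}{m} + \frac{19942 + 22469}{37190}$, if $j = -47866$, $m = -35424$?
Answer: $\frac{820625951}{329354640} \approx 2.4916$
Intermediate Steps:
$\frac{j}{m} + \frac{19942 + 22469}{37190} = - \frac{47866}{-35424} + \frac{19942 + 22469}{37190} = \left(-47866\right) \left(- \frac{1}{35424}\right) + 42411 \cdot \frac{1}{37190} = \frac{23933}{17712} + \frac{42411}{37190} = \frac{820625951}{329354640}$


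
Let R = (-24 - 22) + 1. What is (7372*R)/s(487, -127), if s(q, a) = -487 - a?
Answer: 1843/2 ≈ 921.50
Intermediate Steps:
R = -45 (R = -46 + 1 = -45)
(7372*R)/s(487, -127) = (7372*(-45))/(-487 - 1*(-127)) = -331740/(-487 + 127) = -331740/(-360) = -331740*(-1/360) = 1843/2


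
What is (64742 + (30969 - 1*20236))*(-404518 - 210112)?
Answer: -46389199250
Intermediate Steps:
(64742 + (30969 - 1*20236))*(-404518 - 210112) = (64742 + (30969 - 20236))*(-614630) = (64742 + 10733)*(-614630) = 75475*(-614630) = -46389199250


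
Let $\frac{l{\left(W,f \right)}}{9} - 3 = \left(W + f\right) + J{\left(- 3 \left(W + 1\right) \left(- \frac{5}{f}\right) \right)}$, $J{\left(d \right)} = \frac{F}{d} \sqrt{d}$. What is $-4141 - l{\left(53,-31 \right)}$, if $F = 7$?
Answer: $-4366 + \frac{7 i \sqrt{310}}{10} \approx -4366.0 + 12.325 i$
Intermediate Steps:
$J{\left(d \right)} = \frac{7}{\sqrt{d}}$ ($J{\left(d \right)} = \frac{7}{d} \sqrt{d} = \frac{7}{\sqrt{d}}$)
$l{\left(W,f \right)} = 27 + 9 W + 9 f + \frac{63 \sqrt{5}}{5 \sqrt{- \frac{-3 - 3 W}{f}}}$ ($l{\left(W,f \right)} = 27 + 9 \left(\left(W + f\right) + \frac{7}{\sqrt{\frac{15 \left(W + 1\right)}{f}}}\right) = 27 + 9 \left(\left(W + f\right) + \frac{7}{\sqrt{\frac{15 \left(1 + W\right)}{f}}}\right) = 27 + 9 \left(\left(W + f\right) + \frac{7}{\sqrt{- \frac{5 \left(-3 - 3 W\right)}{f}}}\right) = 27 + 9 \left(\left(W + f\right) + \frac{7}{\sqrt{5} \sqrt{- \frac{-3 - 3 W}{f}}}\right) = 27 + 9 \left(\left(W + f\right) + 7 \frac{\sqrt{5}}{5 \sqrt{- \frac{-3 - 3 W}{f}}}\right) = 27 + 9 \left(\left(W + f\right) + \frac{7 \sqrt{5}}{5 \sqrt{- \frac{-3 - 3 W}{f}}}\right) = 27 + 9 \left(W + f + \frac{7 \sqrt{5}}{5 \sqrt{- \frac{-3 - 3 W}{f}}}\right) = 27 + \left(9 W + 9 f + \frac{63 \sqrt{5}}{5 \sqrt{- \frac{-3 - 3 W}{f}}}\right) = 27 + 9 W + 9 f + \frac{63 \sqrt{5}}{5 \sqrt{- \frac{-3 - 3 W}{f}}}$)
$-4141 - l{\left(53,-31 \right)} = -4141 - \left(27 + 9 \cdot 53 + 9 \left(-31\right) + \frac{21 \sqrt{15}}{5 \sqrt{\frac{1}{-31} + \frac{53}{-31}}}\right) = -4141 - \left(27 + 477 - 279 + \frac{21 \sqrt{15}}{5 \sqrt{- \frac{1}{31} + 53 \left(- \frac{1}{31}\right)}}\right) = -4141 - \left(27 + 477 - 279 + \frac{21 \sqrt{15}}{5 \sqrt{- \frac{1}{31} - \frac{53}{31}}}\right) = -4141 - \left(27 + 477 - 279 + \frac{21 \sqrt{15}}{5 \frac{3 i \sqrt{186}}{31}}\right) = -4141 - \left(27 + 477 - 279 + \frac{21 \sqrt{15} \left(- \frac{i \sqrt{186}}{18}\right)}{5}\right) = -4141 - \left(27 + 477 - 279 - \frac{7 i \sqrt{310}}{10}\right) = -4141 - \left(225 - \frac{7 i \sqrt{310}}{10}\right) = -4366 + \frac{7 i \sqrt{310}}{10}$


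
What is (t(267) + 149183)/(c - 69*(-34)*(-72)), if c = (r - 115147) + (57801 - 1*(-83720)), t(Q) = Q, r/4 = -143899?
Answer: -74725/359067 ≈ -0.20811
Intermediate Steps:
r = -575596 (r = 4*(-143899) = -575596)
c = -549222 (c = (-575596 - 115147) + (57801 - 1*(-83720)) = -690743 + (57801 + 83720) = -690743 + 141521 = -549222)
(t(267) + 149183)/(c - 69*(-34)*(-72)) = (267 + 149183)/(-549222 - 69*(-34)*(-72)) = 149450/(-549222 + 2346*(-72)) = 149450/(-549222 - 168912) = 149450/(-718134) = 149450*(-1/718134) = -74725/359067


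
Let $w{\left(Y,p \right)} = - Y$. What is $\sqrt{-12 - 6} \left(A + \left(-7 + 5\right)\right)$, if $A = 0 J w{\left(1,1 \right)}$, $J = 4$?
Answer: $- 6 i \sqrt{2} \approx - 8.4853 i$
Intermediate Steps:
$A = 0$ ($A = 0 \cdot 4 \left(\left(-1\right) 1\right) = 0 \left(-1\right) = 0$)
$\sqrt{-12 - 6} \left(A + \left(-7 + 5\right)\right) = \sqrt{-12 - 6} \left(0 + \left(-7 + 5\right)\right) = \sqrt{-18} \left(0 - 2\right) = 3 i \sqrt{2} \left(-2\right) = - 6 i \sqrt{2}$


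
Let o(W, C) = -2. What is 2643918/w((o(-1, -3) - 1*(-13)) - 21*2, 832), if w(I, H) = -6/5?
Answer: -2203265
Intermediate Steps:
w(I, H) = -6/5 (w(I, H) = (1/5)*(-6) = -6/5)
2643918/w((o(-1, -3) - 1*(-13)) - 21*2, 832) = 2643918/(-6/5) = 2643918*(-5/6) = -2203265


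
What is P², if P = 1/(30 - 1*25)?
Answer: 1/25 ≈ 0.040000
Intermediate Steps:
P = ⅕ (P = 1/(30 - 25) = 1/5 = ⅕ ≈ 0.20000)
P² = (⅕)² = 1/25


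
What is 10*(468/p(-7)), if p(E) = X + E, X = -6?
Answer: -360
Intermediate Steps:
p(E) = -6 + E
10*(468/p(-7)) = 10*(468/(-6 - 7)) = 10*(468/(-13)) = 10*(468*(-1/13)) = 10*(-36) = -360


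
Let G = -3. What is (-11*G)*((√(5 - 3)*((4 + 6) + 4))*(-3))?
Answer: -1386*√2 ≈ -1960.1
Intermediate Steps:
(-11*G)*((√(5 - 3)*((4 + 6) + 4))*(-3)) = (-11*(-3))*((√(5 - 3)*((4 + 6) + 4))*(-3)) = 33*((√2*(10 + 4))*(-3)) = 33*((√2*14)*(-3)) = 33*((14*√2)*(-3)) = 33*(-42*√2) = -1386*√2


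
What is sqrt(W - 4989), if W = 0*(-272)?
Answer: I*sqrt(4989) ≈ 70.633*I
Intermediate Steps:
W = 0
sqrt(W - 4989) = sqrt(0 - 4989) = sqrt(-4989) = I*sqrt(4989)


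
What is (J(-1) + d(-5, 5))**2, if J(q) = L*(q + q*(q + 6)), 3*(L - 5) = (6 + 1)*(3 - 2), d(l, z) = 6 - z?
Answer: 1849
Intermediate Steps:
L = 22/3 (L = 5 + ((6 + 1)*(3 - 2))/3 = 5 + (7*1)/3 = 5 + (1/3)*7 = 5 + 7/3 = 22/3 ≈ 7.3333)
J(q) = 22*q/3 + 22*q*(6 + q)/3 (J(q) = 22*(q + q*(q + 6))/3 = 22*(q + q*(6 + q))/3 = 22*q/3 + 22*q*(6 + q)/3)
(J(-1) + d(-5, 5))**2 = ((22/3)*(-1)*(7 - 1) + (6 - 1*5))**2 = ((22/3)*(-1)*6 + (6 - 5))**2 = (-44 + 1)**2 = (-43)**2 = 1849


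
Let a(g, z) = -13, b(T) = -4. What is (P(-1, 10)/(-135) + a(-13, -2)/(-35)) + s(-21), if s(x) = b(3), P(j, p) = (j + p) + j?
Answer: -697/189 ≈ -3.6878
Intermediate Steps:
P(j, p) = p + 2*j
s(x) = -4
(P(-1, 10)/(-135) + a(-13, -2)/(-35)) + s(-21) = ((10 + 2*(-1))/(-135) - 13/(-35)) - 4 = ((10 - 2)*(-1/135) - 13*(-1/35)) - 4 = (8*(-1/135) + 13/35) - 4 = (-8/135 + 13/35) - 4 = 59/189 - 4 = -697/189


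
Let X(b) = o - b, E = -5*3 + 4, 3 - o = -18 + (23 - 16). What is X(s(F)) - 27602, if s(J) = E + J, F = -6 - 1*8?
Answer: -27563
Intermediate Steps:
F = -14 (F = -6 - 8 = -14)
o = 14 (o = 3 - (-18 + (23 - 16)) = 3 - (-18 + 7) = 3 - 1*(-11) = 3 + 11 = 14)
E = -11 (E = -15 + 4 = -11)
s(J) = -11 + J
X(b) = 14 - b
X(s(F)) - 27602 = (14 - (-11 - 14)) - 27602 = (14 - 1*(-25)) - 27602 = (14 + 25) - 27602 = 39 - 27602 = -27563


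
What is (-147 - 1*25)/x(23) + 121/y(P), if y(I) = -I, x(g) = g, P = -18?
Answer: -313/414 ≈ -0.75604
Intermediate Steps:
(-147 - 1*25)/x(23) + 121/y(P) = (-147 - 1*25)/23 + 121/((-1*(-18))) = (-147 - 25)*(1/23) + 121/18 = -172*1/23 + 121*(1/18) = -172/23 + 121/18 = -313/414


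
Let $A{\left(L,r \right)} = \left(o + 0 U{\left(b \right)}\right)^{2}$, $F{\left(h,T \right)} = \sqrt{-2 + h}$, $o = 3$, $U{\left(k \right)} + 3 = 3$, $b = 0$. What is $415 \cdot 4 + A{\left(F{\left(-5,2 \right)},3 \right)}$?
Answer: $1669$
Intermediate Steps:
$U{\left(k \right)} = 0$ ($U{\left(k \right)} = -3 + 3 = 0$)
$A{\left(L,r \right)} = 9$ ($A{\left(L,r \right)} = \left(3 + 0 \cdot 0\right)^{2} = \left(3 + 0\right)^{2} = 3^{2} = 9$)
$415 \cdot 4 + A{\left(F{\left(-5,2 \right)},3 \right)} = 415 \cdot 4 + 9 = 1660 + 9 = 1669$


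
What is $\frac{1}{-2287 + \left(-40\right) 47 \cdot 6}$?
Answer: $- \frac{1}{13567} \approx -7.3708 \cdot 10^{-5}$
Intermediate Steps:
$\frac{1}{-2287 + \left(-40\right) 47 \cdot 6} = \frac{1}{-2287 - 11280} = \frac{1}{-13567} = - \frac{1}{13567}$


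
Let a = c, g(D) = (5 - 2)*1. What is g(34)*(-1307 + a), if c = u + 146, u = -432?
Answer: -4779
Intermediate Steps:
g(D) = 3 (g(D) = 3*1 = 3)
c = -286 (c = -432 + 146 = -286)
a = -286
g(34)*(-1307 + a) = 3*(-1307 - 286) = 3*(-1593) = -4779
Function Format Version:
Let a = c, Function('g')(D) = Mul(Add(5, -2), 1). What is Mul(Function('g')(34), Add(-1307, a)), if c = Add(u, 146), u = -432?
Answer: -4779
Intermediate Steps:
Function('g')(D) = 3 (Function('g')(D) = Mul(3, 1) = 3)
c = -286 (c = Add(-432, 146) = -286)
a = -286
Mul(Function('g')(34), Add(-1307, a)) = Mul(3, Add(-1307, -286)) = Mul(3, -1593) = -4779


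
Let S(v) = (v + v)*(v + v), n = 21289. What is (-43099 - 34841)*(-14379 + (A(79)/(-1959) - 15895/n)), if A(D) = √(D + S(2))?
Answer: 23859805402440/21289 + 25980*√95/653 ≈ 1.1208e+9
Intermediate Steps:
S(v) = 4*v² (S(v) = (2*v)*(2*v) = 4*v²)
A(D) = √(16 + D) (A(D) = √(D + 4*2²) = √(D + 4*4) = √(D + 16) = √(16 + D))
(-43099 - 34841)*(-14379 + (A(79)/(-1959) - 15895/n)) = (-43099 - 34841)*(-14379 + (√(16 + 79)/(-1959) - 15895/21289)) = -77940*(-14379 + (√95*(-1/1959) - 15895*1/21289)) = -77940*(-14379 + (-√95/1959 - 15895/21289)) = -77940*(-14379 + (-15895/21289 - √95/1959)) = -77940*(-306130426/21289 - √95/1959) = 23859805402440/21289 + 25980*√95/653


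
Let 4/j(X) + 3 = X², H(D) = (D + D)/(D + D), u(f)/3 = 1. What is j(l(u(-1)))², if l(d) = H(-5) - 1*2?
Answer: 4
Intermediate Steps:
u(f) = 3 (u(f) = 3*1 = 3)
H(D) = 1 (H(D) = (2*D)/((2*D)) = (2*D)*(1/(2*D)) = 1)
l(d) = -1 (l(d) = 1 - 1*2 = 1 - 2 = -1)
j(X) = 4/(-3 + X²)
j(l(u(-1)))² = (4/(-3 + (-1)²))² = (4/(-3 + 1))² = (4/(-2))² = (4*(-½))² = (-2)² = 4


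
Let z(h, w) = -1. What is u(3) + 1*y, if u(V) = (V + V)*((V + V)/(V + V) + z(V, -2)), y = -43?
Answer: -43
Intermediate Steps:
u(V) = 0 (u(V) = (V + V)*((V + V)/(V + V) - 1) = (2*V)*((2*V)/((2*V)) - 1) = (2*V)*((2*V)*(1/(2*V)) - 1) = (2*V)*(1 - 1) = (2*V)*0 = 0)
u(3) + 1*y = 0 + 1*(-43) = 0 - 43 = -43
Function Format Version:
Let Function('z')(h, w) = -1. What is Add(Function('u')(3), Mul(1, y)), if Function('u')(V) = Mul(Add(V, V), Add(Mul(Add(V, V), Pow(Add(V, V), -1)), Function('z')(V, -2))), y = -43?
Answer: -43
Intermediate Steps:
Function('u')(V) = 0 (Function('u')(V) = Mul(Add(V, V), Add(Mul(Add(V, V), Pow(Add(V, V), -1)), -1)) = Mul(Mul(2, V), Add(Mul(Mul(2, V), Pow(Mul(2, V), -1)), -1)) = Mul(Mul(2, V), Add(Mul(Mul(2, V), Mul(Rational(1, 2), Pow(V, -1))), -1)) = Mul(Mul(2, V), Add(1, -1)) = Mul(Mul(2, V), 0) = 0)
Add(Function('u')(3), Mul(1, y)) = Add(0, Mul(1, -43)) = Add(0, -43) = -43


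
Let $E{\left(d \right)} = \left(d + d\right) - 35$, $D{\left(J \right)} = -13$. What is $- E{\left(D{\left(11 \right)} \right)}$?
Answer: $61$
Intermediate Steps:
$E{\left(d \right)} = -35 + 2 d$ ($E{\left(d \right)} = 2 d - 35 = -35 + 2 d$)
$- E{\left(D{\left(11 \right)} \right)} = - (-35 + 2 \left(-13\right)) = - (-35 - 26) = \left(-1\right) \left(-61\right) = 61$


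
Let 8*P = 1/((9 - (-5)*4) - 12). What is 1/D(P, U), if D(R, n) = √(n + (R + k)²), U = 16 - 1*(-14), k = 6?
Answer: 136*√1222369/1222369 ≈ 0.12301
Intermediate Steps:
U = 30 (U = 16 + 14 = 30)
P = 1/136 (P = 1/(8*((9 - (-5)*4) - 12)) = 1/(8*((9 - 1*(-20)) - 12)) = 1/(8*((9 + 20) - 12)) = 1/(8*(29 - 12)) = (⅛)/17 = (⅛)*(1/17) = 1/136 ≈ 0.0073529)
D(R, n) = √(n + (6 + R)²) (D(R, n) = √(n + (R + 6)²) = √(n + (6 + R)²))
1/D(P, U) = 1/(√(30 + (6 + 1/136)²)) = 1/(√(30 + (817/136)²)) = 1/(√(30 + 667489/18496)) = 1/(√(1222369/18496)) = 1/(√1222369/136) = 136*√1222369/1222369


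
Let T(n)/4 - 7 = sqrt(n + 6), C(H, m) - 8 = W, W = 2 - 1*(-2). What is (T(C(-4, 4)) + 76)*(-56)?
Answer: -5824 - 672*sqrt(2) ≈ -6774.4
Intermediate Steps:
W = 4 (W = 2 + 2 = 4)
C(H, m) = 12 (C(H, m) = 8 + 4 = 12)
T(n) = 28 + 4*sqrt(6 + n) (T(n) = 28 + 4*sqrt(n + 6) = 28 + 4*sqrt(6 + n))
(T(C(-4, 4)) + 76)*(-56) = ((28 + 4*sqrt(6 + 12)) + 76)*(-56) = ((28 + 4*sqrt(18)) + 76)*(-56) = ((28 + 4*(3*sqrt(2))) + 76)*(-56) = ((28 + 12*sqrt(2)) + 76)*(-56) = (104 + 12*sqrt(2))*(-56) = -5824 - 672*sqrt(2)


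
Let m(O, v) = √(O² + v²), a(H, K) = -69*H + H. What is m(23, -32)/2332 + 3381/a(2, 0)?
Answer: -3381/136 + √1553/2332 ≈ -24.843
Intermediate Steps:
a(H, K) = -68*H
m(23, -32)/2332 + 3381/a(2, 0) = √(23² + (-32)²)/2332 + 3381/((-68*2)) = √(529 + 1024)*(1/2332) + 3381/(-136) = √1553*(1/2332) + 3381*(-1/136) = √1553/2332 - 3381/136 = -3381/136 + √1553/2332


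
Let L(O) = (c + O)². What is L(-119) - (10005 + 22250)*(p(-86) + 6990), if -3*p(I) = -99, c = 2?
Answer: -226513176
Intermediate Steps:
p(I) = 33 (p(I) = -⅓*(-99) = 33)
L(O) = (2 + O)²
L(-119) - (10005 + 22250)*(p(-86) + 6990) = (2 - 119)² - (10005 + 22250)*(33 + 6990) = (-117)² - 32255*7023 = 13689 - 1*226526865 = 13689 - 226526865 = -226513176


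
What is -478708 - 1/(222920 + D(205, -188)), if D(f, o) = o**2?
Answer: -123633042913/258264 ≈ -4.7871e+5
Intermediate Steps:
-478708 - 1/(222920 + D(205, -188)) = -478708 - 1/(222920 + (-188)**2) = -478708 - 1/(222920 + 35344) = -478708 - 1/258264 = -123633042913/258264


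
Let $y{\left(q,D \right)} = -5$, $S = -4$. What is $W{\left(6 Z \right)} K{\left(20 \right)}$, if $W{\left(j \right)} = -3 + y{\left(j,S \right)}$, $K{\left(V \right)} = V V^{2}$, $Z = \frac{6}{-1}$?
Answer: $-64000$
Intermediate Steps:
$Z = -6$ ($Z = 6 \left(-1\right) = -6$)
$K{\left(V \right)} = V^{3}$
$W{\left(j \right)} = -8$ ($W{\left(j \right)} = -3 - 5 = -8$)
$W{\left(6 Z \right)} K{\left(20 \right)} = - 8 \cdot 20^{3} = \left(-8\right) 8000 = -64000$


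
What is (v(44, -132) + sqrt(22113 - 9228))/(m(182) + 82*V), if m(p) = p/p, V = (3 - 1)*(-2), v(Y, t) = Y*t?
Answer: 1936/109 - sqrt(12885)/327 ≈ 17.414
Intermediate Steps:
V = -4 (V = 2*(-2) = -4)
m(p) = 1
(v(44, -132) + sqrt(22113 - 9228))/(m(182) + 82*V) = (44*(-132) + sqrt(22113 - 9228))/(1 + 82*(-4)) = (-5808 + sqrt(12885))/(1 - 328) = (-5808 + sqrt(12885))/(-327) = (-5808 + sqrt(12885))*(-1/327) = 1936/109 - sqrt(12885)/327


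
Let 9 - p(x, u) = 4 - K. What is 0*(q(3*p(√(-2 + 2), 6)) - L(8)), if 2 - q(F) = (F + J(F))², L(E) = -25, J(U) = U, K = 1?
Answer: 0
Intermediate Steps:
p(x, u) = 6 (p(x, u) = 9 - (4 - 1*1) = 9 - (4 - 1) = 9 - 1*3 = 9 - 3 = 6)
q(F) = 2 - 4*F² (q(F) = 2 - (F + F)² = 2 - (2*F)² = 2 - 4*F²)
0*(q(3*p(√(-2 + 2), 6)) - L(8)) = 0*((2 - 4*(3*6)²) - 1*(-25)) = 0*((2 - 4*18²) + 25) = 0*((2 - 4*324) + 25) = 0*((2 - 1296) + 25) = 0*(-1294 + 25) = 0*(-1269) = 0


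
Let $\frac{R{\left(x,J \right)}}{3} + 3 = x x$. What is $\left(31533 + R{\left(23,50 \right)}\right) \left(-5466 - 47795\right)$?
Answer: $-1763524971$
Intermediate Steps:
$R{\left(x,J \right)} = -9 + 3 x^{2}$ ($R{\left(x,J \right)} = -9 + 3 x x = -9 + 3 x^{2}$)
$\left(31533 + R{\left(23,50 \right)}\right) \left(-5466 - 47795\right) = \left(31533 - \left(9 - 3 \cdot 23^{2}\right)\right) \left(-5466 - 47795\right) = \left(31533 + \left(-9 + 3 \cdot 529\right)\right) \left(-53261\right) = \left(31533 + \left(-9 + 1587\right)\right) \left(-53261\right) = \left(31533 + 1578\right) \left(-53261\right) = 33111 \left(-53261\right) = -1763524971$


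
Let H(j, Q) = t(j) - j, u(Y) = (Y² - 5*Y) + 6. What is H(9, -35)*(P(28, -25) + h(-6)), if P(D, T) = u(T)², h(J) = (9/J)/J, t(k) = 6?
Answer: -6858435/4 ≈ -1.7146e+6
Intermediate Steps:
u(Y) = 6 + Y² - 5*Y
h(J) = 9/J²
H(j, Q) = 6 - j
P(D, T) = (6 + T² - 5*T)²
H(9, -35)*(P(28, -25) + h(-6)) = (6 - 1*9)*((6 + (-25)² - 5*(-25))² + 9/(-6)²) = (6 - 9)*((6 + 625 + 125)² + 9*(1/36)) = -3*(756² + ¼) = -3*(571536 + ¼) = -3*2286145/4 = -6858435/4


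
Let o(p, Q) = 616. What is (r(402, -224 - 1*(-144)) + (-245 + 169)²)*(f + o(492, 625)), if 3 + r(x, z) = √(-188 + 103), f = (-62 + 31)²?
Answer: 9104021 + 1577*I*√85 ≈ 9.104e+6 + 14539.0*I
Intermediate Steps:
f = 961 (f = (-31)² = 961)
r(x, z) = -3 + I*√85 (r(x, z) = -3 + √(-188 + 103) = -3 + √(-85) = -3 + I*√85)
(r(402, -224 - 1*(-144)) + (-245 + 169)²)*(f + o(492, 625)) = ((-3 + I*√85) + (-245 + 169)²)*(961 + 616) = ((-3 + I*√85) + (-76)²)*1577 = ((-3 + I*√85) + 5776)*1577 = (5773 + I*√85)*1577 = 9104021 + 1577*I*√85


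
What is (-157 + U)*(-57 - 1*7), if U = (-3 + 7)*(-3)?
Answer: 10816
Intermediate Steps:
U = -12 (U = 4*(-3) = -12)
(-157 + U)*(-57 - 1*7) = (-157 - 12)*(-57 - 1*7) = -169*(-57 - 7) = -169*(-64) = 10816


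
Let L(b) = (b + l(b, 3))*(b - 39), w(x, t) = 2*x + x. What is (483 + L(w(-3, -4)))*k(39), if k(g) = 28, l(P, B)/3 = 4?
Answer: 9492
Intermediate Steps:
l(P, B) = 12 (l(P, B) = 3*4 = 12)
w(x, t) = 3*x
L(b) = (-39 + b)*(12 + b) (L(b) = (b + 12)*(b - 39) = (12 + b)*(-39 + b) = (-39 + b)*(12 + b))
(483 + L(w(-3, -4)))*k(39) = (483 + (-468 + (3*(-3))² - 81*(-3)))*28 = (483 + (-468 + (-9)² - 27*(-9)))*28 = (483 + (-468 + 81 + 243))*28 = (483 - 144)*28 = 339*28 = 9492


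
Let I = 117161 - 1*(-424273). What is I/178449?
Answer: 180478/59483 ≈ 3.0341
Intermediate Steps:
I = 541434 (I = 117161 + 424273 = 541434)
I/178449 = 541434/178449 = 541434*(1/178449) = 180478/59483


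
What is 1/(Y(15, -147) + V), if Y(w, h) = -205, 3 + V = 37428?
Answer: 1/37220 ≈ 2.6867e-5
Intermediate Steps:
V = 37425 (V = -3 + 37428 = 37425)
1/(Y(15, -147) + V) = 1/(-205 + 37425) = 1/37220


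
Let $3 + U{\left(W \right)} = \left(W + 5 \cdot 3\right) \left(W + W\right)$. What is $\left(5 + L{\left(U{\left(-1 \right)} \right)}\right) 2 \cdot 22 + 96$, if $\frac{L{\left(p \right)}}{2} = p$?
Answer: $-2412$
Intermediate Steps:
$U{\left(W \right)} = -3 + 2 W \left(15 + W\right)$ ($U{\left(W \right)} = -3 + \left(W + 5 \cdot 3\right) \left(W + W\right) = -3 + \left(W + 15\right) 2 W = -3 + \left(15 + W\right) 2 W = -3 + 2 W \left(15 + W\right)$)
$L{\left(p \right)} = 2 p$
$\left(5 + L{\left(U{\left(-1 \right)} \right)}\right) 2 \cdot 22 + 96 = \left(5 + 2 \left(-3 + 2 \left(-1\right)^{2} + 30 \left(-1\right)\right)\right) 2 \cdot 22 + 96 = \left(5 + 2 \left(-3 + 2 \cdot 1 - 30\right)\right) 2 \cdot 22 + 96 = \left(5 + 2 \left(-3 + 2 - 30\right)\right) 2 \cdot 22 + 96 = \left(5 + 2 \left(-31\right)\right) 2 \cdot 22 + 96 = \left(5 - 62\right) 2 \cdot 22 + 96 = \left(-57\right) 2 \cdot 22 + 96 = \left(-114\right) 22 + 96 = -2508 + 96 = -2412$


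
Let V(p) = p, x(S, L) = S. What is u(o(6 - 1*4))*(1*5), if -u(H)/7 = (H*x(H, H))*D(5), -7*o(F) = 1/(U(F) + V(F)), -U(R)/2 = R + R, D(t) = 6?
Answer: -5/42 ≈ -0.11905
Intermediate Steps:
U(R) = -4*R (U(R) = -2*(R + R) = -4*R)
o(F) = 1/(21*F) (o(F) = -1/(7*(-4*F + F)) = -(-1/(3*F))/7 = -(-1)/(21*F) = 1/(21*F))
u(H) = -42*H² (u(H) = -7*H*H*6 = -7*H²*6 = -42*H²)
u(o(6 - 1*4))*(1*5) = (-42*1/(441*(6 - 1*4)²))*(1*5) = -42*1/(441*(6 - 4)²)*5 = -42*((1/21)/2)²*5 = -42*((1/21)*(½))²*5 = -42*(1/42)²*5 = -42*1/1764*5 = -1/42*5 = -5/42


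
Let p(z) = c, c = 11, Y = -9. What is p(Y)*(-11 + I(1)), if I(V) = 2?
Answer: -99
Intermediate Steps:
p(z) = 11
p(Y)*(-11 + I(1)) = 11*(-11 + 2) = 11*(-9) = -99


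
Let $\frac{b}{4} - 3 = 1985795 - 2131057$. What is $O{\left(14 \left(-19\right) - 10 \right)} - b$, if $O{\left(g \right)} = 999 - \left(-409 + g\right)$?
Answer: $582720$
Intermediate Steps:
$b = -581036$ ($b = 12 + 4 \left(1985795 - 2131057\right) = 12 + 4 \left(-145262\right) = 12 - 581048 = -581036$)
$O{\left(g \right)} = 1408 - g$
$O{\left(14 \left(-19\right) - 10 \right)} - b = \left(1408 - \left(14 \left(-19\right) - 10\right)\right) - -581036 = \left(1408 - \left(-266 - 10\right)\right) + 581036 = \left(1408 - -276\right) + 581036 = \left(1408 + 276\right) + 581036 = 1684 + 581036 = 582720$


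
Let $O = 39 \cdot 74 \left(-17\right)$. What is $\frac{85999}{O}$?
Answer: $- \frac{85999}{49062} \approx -1.7529$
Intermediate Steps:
$O = -49062$ ($O = 2886 \left(-17\right) = -49062$)
$\frac{85999}{O} = \frac{85999}{-49062} = 85999 \left(- \frac{1}{49062}\right) = - \frac{85999}{49062}$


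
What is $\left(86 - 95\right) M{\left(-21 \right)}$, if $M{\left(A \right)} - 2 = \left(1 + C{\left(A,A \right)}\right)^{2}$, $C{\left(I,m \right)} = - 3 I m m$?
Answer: $-6947555922$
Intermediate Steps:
$C{\left(I,m \right)} = - 3 I m^{2}$ ($C{\left(I,m \right)} = - 3 I m m = - 3 I m^{2}$)
$M{\left(A \right)} = 2 + \left(1 - 3 A^{3}\right)^{2}$ ($M{\left(A \right)} = 2 + \left(1 - 3 A A^{2}\right)^{2} = 2 + \left(1 - 3 A^{3}\right)^{2}$)
$\left(86 - 95\right) M{\left(-21 \right)} = \left(86 - 95\right) \left(2 + \left(-1 + 3 \left(-21\right)^{3}\right)^{2}\right) = - 9 \left(2 + \left(-1 + 3 \left(-9261\right)\right)^{2}\right) = - 9 \left(2 + \left(-1 - 27783\right)^{2}\right) = - 9 \left(2 + \left(-27784\right)^{2}\right) = - 9 \left(2 + 771950656\right) = \left(-9\right) 771950658 = -6947555922$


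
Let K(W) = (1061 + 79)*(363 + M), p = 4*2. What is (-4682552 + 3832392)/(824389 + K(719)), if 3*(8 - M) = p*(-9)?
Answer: -850160/1274689 ≈ -0.66695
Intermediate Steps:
p = 8
M = 32 (M = 8 - 8*(-9)/3 = 8 - ⅓*(-72) = 8 + 24 = 32)
K(W) = 450300 (K(W) = (1061 + 79)*(363 + 32) = 1140*395 = 450300)
(-4682552 + 3832392)/(824389 + K(719)) = (-4682552 + 3832392)/(824389 + 450300) = -850160/1274689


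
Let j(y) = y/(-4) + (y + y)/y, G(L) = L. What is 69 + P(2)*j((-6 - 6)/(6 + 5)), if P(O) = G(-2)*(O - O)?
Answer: 69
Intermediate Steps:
j(y) = 2 - y/4 (j(y) = y*(-¼) + (2*y)/y = -y/4 + 2 = 2 - y/4)
P(O) = 0 (P(O) = -2*(O - O) = -2*0 = 0)
69 + P(2)*j((-6 - 6)/(6 + 5)) = 69 + 0*(2 - (-6 - 6)/(4*(6 + 5))) = 69 + 0*(2 - (-3)/11) = 69 + 0*(2 - ¼*(-12/11)) = 69 + 0*(2 + 3/11) = 69 + 0*(25/11) = 69 + 0 = 69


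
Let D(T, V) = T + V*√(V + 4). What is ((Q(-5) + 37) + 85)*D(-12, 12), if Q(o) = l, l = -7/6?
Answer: 4350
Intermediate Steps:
l = -7/6 (l = -7*⅙ = -7/6 ≈ -1.1667)
D(T, V) = T + V*√(4 + V)
Q(o) = -7/6
((Q(-5) + 37) + 85)*D(-12, 12) = ((-7/6 + 37) + 85)*(-12 + 12*√(4 + 12)) = (215/6 + 85)*(-12 + 12*√16) = 725*(-12 + 12*4)/6 = 725*(-12 + 48)/6 = (725/6)*36 = 4350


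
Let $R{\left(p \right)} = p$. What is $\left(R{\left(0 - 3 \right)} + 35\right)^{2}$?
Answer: $1024$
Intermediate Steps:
$\left(R{\left(0 - 3 \right)} + 35\right)^{2} = \left(\left(0 - 3\right) + 35\right)^{2} = \left(-3 + 35\right)^{2} = 32^{2} = 1024$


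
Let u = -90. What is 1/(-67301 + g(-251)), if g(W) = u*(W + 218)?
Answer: -1/64331 ≈ -1.5545e-5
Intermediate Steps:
g(W) = -19620 - 90*W (g(W) = -90*(W + 218) = -90*(218 + W) = -19620 - 90*W)
1/(-67301 + g(-251)) = 1/(-67301 + (-19620 - 90*(-251))) = 1/(-67301 + (-19620 + 22590)) = 1/(-67301 + 2970) = 1/(-64331) = -1/64331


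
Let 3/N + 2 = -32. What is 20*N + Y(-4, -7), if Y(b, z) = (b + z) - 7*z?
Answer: 616/17 ≈ 36.235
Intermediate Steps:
N = -3/34 (N = 3/(-2 - 32) = 3/(-34) = 3*(-1/34) = -3/34 ≈ -0.088235)
Y(b, z) = b - 6*z
20*N + Y(-4, -7) = 20*(-3/34) + (-4 - 6*(-7)) = -30/17 + (-4 + 42) = -30/17 + 38 = 616/17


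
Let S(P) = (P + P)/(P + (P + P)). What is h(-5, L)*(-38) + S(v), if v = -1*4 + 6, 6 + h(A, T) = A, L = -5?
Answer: 1256/3 ≈ 418.67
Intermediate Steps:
h(A, T) = -6 + A
v = 2 (v = -4 + 6 = 2)
S(P) = ⅔ (S(P) = (2*P)/(P + 2*P) = (2*P)/((3*P)) = (2*P)*(1/(3*P)) = ⅔)
h(-5, L)*(-38) + S(v) = (-6 - 5)*(-38) + ⅔ = -11*(-38) + ⅔ = 418 + ⅔ = 1256/3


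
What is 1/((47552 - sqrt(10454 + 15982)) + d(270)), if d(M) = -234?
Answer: 23659/1119483344 + sqrt(6609)/1119483344 ≈ 2.1206e-5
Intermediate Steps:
1/((47552 - sqrt(10454 + 15982)) + d(270)) = 1/((47552 - sqrt(10454 + 15982)) - 234) = 1/((47552 - sqrt(26436)) - 234) = 1/((47552 - 2*sqrt(6609)) - 234) = 1/(47318 - 2*sqrt(6609))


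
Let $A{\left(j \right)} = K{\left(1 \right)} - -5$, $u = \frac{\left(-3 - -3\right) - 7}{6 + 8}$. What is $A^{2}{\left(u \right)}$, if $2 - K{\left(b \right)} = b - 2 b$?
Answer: $64$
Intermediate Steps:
$K{\left(b \right)} = 2 + b$ ($K{\left(b \right)} = 2 - \left(b - 2 b\right) = 2 - - b = 2 + b$)
$u = - \frac{1}{2}$ ($u = \frac{\left(-3 + 3\right) - 7}{14} = \left(0 - 7\right) \frac{1}{14} = \left(-7\right) \frac{1}{14} = - \frac{1}{2} \approx -0.5$)
$A{\left(j \right)} = 8$ ($A{\left(j \right)} = \left(2 + 1\right) - -5 = 3 + 5 = 8$)
$A^{2}{\left(u \right)} = 8^{2} = 64$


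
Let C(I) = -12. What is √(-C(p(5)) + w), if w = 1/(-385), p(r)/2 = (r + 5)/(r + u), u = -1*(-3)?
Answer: √1778315/385 ≈ 3.4637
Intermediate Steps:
u = 3
p(r) = 2*(5 + r)/(3 + r) (p(r) = 2*((r + 5)/(r + 3)) = 2*((5 + r)/(3 + r)) = 2*(5 + r)/(3 + r))
w = -1/385 ≈ -0.0025974
√(-C(p(5)) + w) = √(-1*(-12) - 1/385) = √(12 - 1/385) = √(4619/385) = √1778315/385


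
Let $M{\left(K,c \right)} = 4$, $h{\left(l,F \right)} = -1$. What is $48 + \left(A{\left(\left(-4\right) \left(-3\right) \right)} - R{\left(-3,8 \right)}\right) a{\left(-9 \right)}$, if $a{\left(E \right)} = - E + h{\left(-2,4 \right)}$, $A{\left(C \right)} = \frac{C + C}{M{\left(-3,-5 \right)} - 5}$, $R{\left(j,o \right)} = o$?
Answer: $-208$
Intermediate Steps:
$A{\left(C \right)} = - 2 C$ ($A{\left(C \right)} = \frac{C + C}{4 - 5} = \frac{2 C}{-1} = 2 C \left(-1\right) = - 2 C$)
$a{\left(E \right)} = -1 - E$ ($a{\left(E \right)} = - E - 1 = -1 - E$)
$48 + \left(A{\left(\left(-4\right) \left(-3\right) \right)} - R{\left(-3,8 \right)}\right) a{\left(-9 \right)} = 48 + \left(- 2 \left(\left(-4\right) \left(-3\right)\right) - 8\right) \left(-1 - -9\right) = 48 + \left(\left(-2\right) 12 - 8\right) \left(-1 + 9\right) = 48 + \left(-24 - 8\right) 8 = 48 - 256 = -208$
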